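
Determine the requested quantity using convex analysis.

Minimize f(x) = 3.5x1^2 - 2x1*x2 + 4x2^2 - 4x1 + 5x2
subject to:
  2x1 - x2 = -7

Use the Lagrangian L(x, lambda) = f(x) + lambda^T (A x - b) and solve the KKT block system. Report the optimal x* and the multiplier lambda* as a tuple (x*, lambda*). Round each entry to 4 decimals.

Form the Lagrangian:
  L(x, lambda) = (1/2) x^T Q x + c^T x + lambda^T (A x - b)
Stationarity (grad_x L = 0): Q x + c + A^T lambda = 0.
Primal feasibility: A x = b.

This gives the KKT block system:
  [ Q   A^T ] [ x     ]   [-c ]
  [ A    0  ] [ lambda ] = [ b ]

Solving the linear system:
  x*      = (-3.3548, 0.2903)
  lambda* = (14.0323)
  f(x*)   = 56.5484

x* = (-3.3548, 0.2903), lambda* = (14.0323)


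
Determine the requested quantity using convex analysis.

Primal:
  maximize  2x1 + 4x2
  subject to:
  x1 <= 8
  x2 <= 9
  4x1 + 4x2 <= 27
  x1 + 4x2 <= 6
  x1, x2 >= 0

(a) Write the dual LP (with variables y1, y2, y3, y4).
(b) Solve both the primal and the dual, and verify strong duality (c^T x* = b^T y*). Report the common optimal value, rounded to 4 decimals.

The standard primal-dual pair for 'max c^T x s.t. A x <= b, x >= 0' is:
  Dual:  min b^T y  s.t.  A^T y >= c,  y >= 0.

So the dual LP is:
  minimize  8y1 + 9y2 + 27y3 + 6y4
  subject to:
    y1 + 4y3 + y4 >= 2
    y2 + 4y3 + 4y4 >= 4
    y1, y2, y3, y4 >= 0

Solving the primal: x* = (6, 0).
  primal value c^T x* = 12.
Solving the dual: y* = (0, 0, 0, 2).
  dual value b^T y* = 12.
Strong duality: c^T x* = b^T y*. Confirmed.

12


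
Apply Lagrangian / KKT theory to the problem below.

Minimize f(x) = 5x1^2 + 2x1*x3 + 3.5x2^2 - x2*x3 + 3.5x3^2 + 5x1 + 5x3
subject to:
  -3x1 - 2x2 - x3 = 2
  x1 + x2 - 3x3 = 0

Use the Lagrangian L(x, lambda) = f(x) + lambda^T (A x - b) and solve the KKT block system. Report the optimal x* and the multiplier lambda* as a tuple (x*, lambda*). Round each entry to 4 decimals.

Form the Lagrangian:
  L(x, lambda) = (1/2) x^T Q x + c^T x + lambda^T (A x - b)
Stationarity (grad_x L = 0): Q x + c + A^T lambda = 0.
Primal feasibility: A x = b.

This gives the KKT block system:
  [ Q   A^T ] [ x     ]   [-c ]
  [ A    0  ] [ lambda ] = [ b ]

Solving the linear system:
  x*      = (-0.5135, -0.1236, -0.2124)
  lambda* = (0.0931, 0.839)
  f(x*)   = -1.9077

x* = (-0.5135, -0.1236, -0.2124), lambda* = (0.0931, 0.839)


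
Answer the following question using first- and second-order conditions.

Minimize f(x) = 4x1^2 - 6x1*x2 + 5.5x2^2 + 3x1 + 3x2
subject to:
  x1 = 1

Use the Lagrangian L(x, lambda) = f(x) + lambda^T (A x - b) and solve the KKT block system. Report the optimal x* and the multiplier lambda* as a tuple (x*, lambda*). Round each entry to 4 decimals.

Form the Lagrangian:
  L(x, lambda) = (1/2) x^T Q x + c^T x + lambda^T (A x - b)
Stationarity (grad_x L = 0): Q x + c + A^T lambda = 0.
Primal feasibility: A x = b.

This gives the KKT block system:
  [ Q   A^T ] [ x     ]   [-c ]
  [ A    0  ] [ lambda ] = [ b ]

Solving the linear system:
  x*      = (1, 0.2727)
  lambda* = (-9.3636)
  f(x*)   = 6.5909

x* = (1, 0.2727), lambda* = (-9.3636)


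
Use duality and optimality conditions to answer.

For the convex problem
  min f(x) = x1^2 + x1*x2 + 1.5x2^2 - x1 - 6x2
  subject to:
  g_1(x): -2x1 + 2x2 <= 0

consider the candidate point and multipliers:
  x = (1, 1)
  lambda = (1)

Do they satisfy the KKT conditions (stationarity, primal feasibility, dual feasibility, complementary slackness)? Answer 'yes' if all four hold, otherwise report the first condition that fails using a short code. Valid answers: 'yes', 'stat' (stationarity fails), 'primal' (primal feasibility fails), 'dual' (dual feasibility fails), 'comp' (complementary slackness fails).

Gradient of f: grad f(x) = Q x + c = (2, -2)
Constraint values g_i(x) = a_i^T x - b_i:
  g_1((1, 1)) = 0
Stationarity residual: grad f(x) + sum_i lambda_i a_i = (0, 0)
  -> stationarity OK
Primal feasibility (all g_i <= 0): OK
Dual feasibility (all lambda_i >= 0): OK
Complementary slackness (lambda_i * g_i(x) = 0 for all i): OK

Verdict: yes, KKT holds.

yes


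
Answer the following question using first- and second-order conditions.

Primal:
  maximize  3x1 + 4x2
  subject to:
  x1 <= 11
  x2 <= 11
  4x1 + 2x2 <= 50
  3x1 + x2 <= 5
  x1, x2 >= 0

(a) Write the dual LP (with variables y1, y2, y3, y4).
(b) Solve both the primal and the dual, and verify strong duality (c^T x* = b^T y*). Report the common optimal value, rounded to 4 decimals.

The standard primal-dual pair for 'max c^T x s.t. A x <= b, x >= 0' is:
  Dual:  min b^T y  s.t.  A^T y >= c,  y >= 0.

So the dual LP is:
  minimize  11y1 + 11y2 + 50y3 + 5y4
  subject to:
    y1 + 4y3 + 3y4 >= 3
    y2 + 2y3 + y4 >= 4
    y1, y2, y3, y4 >= 0

Solving the primal: x* = (0, 5).
  primal value c^T x* = 20.
Solving the dual: y* = (0, 0, 0, 4).
  dual value b^T y* = 20.
Strong duality: c^T x* = b^T y*. Confirmed.

20


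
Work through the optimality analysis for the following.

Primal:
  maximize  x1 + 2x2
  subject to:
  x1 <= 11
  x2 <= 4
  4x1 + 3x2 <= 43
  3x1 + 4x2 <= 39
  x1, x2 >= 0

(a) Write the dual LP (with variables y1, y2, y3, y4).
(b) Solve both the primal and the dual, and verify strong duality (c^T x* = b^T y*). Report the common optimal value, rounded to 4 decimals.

The standard primal-dual pair for 'max c^T x s.t. A x <= b, x >= 0' is:
  Dual:  min b^T y  s.t.  A^T y >= c,  y >= 0.

So the dual LP is:
  minimize  11y1 + 4y2 + 43y3 + 39y4
  subject to:
    y1 + 4y3 + 3y4 >= 1
    y2 + 3y3 + 4y4 >= 2
    y1, y2, y3, y4 >= 0

Solving the primal: x* = (7.6667, 4).
  primal value c^T x* = 15.6667.
Solving the dual: y* = (0, 0.6667, 0, 0.3333).
  dual value b^T y* = 15.6667.
Strong duality: c^T x* = b^T y*. Confirmed.

15.6667


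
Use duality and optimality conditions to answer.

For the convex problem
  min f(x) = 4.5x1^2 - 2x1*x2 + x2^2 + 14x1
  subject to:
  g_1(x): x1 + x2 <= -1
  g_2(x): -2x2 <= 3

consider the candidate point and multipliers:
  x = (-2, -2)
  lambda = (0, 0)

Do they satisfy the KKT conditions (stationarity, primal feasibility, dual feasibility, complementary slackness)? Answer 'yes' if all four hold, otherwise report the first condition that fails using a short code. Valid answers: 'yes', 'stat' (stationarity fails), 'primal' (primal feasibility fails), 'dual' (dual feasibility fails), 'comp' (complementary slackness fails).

Gradient of f: grad f(x) = Q x + c = (0, 0)
Constraint values g_i(x) = a_i^T x - b_i:
  g_1((-2, -2)) = -3
  g_2((-2, -2)) = 1
Stationarity residual: grad f(x) + sum_i lambda_i a_i = (0, 0)
  -> stationarity OK
Primal feasibility (all g_i <= 0): FAILS
Dual feasibility (all lambda_i >= 0): OK
Complementary slackness (lambda_i * g_i(x) = 0 for all i): OK

Verdict: the first failing condition is primal_feasibility -> primal.

primal


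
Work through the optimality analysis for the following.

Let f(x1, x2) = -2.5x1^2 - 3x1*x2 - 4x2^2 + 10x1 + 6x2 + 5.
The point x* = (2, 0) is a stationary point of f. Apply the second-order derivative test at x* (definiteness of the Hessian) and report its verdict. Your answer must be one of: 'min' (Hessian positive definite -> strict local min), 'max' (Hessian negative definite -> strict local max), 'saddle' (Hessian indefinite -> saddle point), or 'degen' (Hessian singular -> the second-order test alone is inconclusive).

Compute the Hessian H = grad^2 f:
  H = [[-5, -3], [-3, -8]]
Verify stationarity: grad f(x*) = H x* + g = (0, 0).
Eigenvalues of H: -9.8541, -3.1459.
Both eigenvalues < 0, so H is negative definite -> x* is a strict local max.

max


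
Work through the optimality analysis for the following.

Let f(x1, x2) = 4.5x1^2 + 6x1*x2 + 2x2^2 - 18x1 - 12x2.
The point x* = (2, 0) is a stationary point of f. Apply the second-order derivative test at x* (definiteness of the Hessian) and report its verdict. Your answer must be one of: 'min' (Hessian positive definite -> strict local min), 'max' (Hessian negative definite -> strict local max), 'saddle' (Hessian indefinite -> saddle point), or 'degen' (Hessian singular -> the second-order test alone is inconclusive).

Compute the Hessian H = grad^2 f:
  H = [[9, 6], [6, 4]]
Verify stationarity: grad f(x*) = H x* + g = (0, 0).
Eigenvalues of H: 0, 13.
H has a zero eigenvalue (singular; positive semidefinite but not definite), so H is neither positive definite, negative definite, nor indefinite. The second-order test alone is inconclusive -> degen.
(Indeed, f is constant along the null direction of H through x*, so x* is not a strict local extremum.)

degen


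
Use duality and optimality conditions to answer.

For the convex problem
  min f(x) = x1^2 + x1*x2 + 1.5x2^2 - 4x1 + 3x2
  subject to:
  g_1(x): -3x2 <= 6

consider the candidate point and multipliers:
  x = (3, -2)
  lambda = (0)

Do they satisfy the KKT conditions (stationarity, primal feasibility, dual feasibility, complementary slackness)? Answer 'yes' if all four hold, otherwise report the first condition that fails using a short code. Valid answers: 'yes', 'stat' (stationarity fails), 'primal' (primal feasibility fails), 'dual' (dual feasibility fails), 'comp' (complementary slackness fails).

Gradient of f: grad f(x) = Q x + c = (0, 0)
Constraint values g_i(x) = a_i^T x - b_i:
  g_1((3, -2)) = 0
Stationarity residual: grad f(x) + sum_i lambda_i a_i = (0, 0)
  -> stationarity OK
Primal feasibility (all g_i <= 0): OK
Dual feasibility (all lambda_i >= 0): OK
Complementary slackness (lambda_i * g_i(x) = 0 for all i): OK

Verdict: yes, KKT holds.

yes


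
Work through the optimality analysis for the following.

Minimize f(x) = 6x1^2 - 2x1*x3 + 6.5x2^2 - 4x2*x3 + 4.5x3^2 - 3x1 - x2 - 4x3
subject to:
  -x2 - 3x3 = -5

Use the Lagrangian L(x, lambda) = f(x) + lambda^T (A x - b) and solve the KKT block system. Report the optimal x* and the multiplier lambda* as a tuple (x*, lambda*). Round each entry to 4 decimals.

Form the Lagrangian:
  L(x, lambda) = (1/2) x^T Q x + c^T x + lambda^T (A x - b)
Stationarity (grad_x L = 0): Q x + c + A^T lambda = 0.
Primal feasibility: A x = b.

This gives the KKT block system:
  [ Q   A^T ] [ x     ]   [-c ]
  [ A    0  ] [ lambda ] = [ b ]

Solving the linear system:
  x*      = (0.4911, 0.6604, 1.4465)
  lambda* = (1.7984)
  f(x*)   = 0.5362

x* = (0.4911, 0.6604, 1.4465), lambda* = (1.7984)


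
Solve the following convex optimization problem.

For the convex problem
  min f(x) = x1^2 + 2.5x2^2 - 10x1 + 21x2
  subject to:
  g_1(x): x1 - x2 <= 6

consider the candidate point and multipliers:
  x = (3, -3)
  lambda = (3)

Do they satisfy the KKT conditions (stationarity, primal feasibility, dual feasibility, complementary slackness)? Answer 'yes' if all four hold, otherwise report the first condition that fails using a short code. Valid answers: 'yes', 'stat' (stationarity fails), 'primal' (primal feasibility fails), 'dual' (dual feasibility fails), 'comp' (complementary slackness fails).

Gradient of f: grad f(x) = Q x + c = (-4, 6)
Constraint values g_i(x) = a_i^T x - b_i:
  g_1((3, -3)) = 0
Stationarity residual: grad f(x) + sum_i lambda_i a_i = (-1, 3)
  -> stationarity FAILS
Primal feasibility (all g_i <= 0): OK
Dual feasibility (all lambda_i >= 0): OK
Complementary slackness (lambda_i * g_i(x) = 0 for all i): OK

Verdict: the first failing condition is stationarity -> stat.

stat


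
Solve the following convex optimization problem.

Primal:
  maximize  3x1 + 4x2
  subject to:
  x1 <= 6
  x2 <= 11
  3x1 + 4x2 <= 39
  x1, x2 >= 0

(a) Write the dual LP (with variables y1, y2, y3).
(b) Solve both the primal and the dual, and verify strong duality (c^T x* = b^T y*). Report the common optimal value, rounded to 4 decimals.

The standard primal-dual pair for 'max c^T x s.t. A x <= b, x >= 0' is:
  Dual:  min b^T y  s.t.  A^T y >= c,  y >= 0.

So the dual LP is:
  minimize  6y1 + 11y2 + 39y3
  subject to:
    y1 + 3y3 >= 3
    y2 + 4y3 >= 4
    y1, y2, y3 >= 0

Solving the primal: x* = (0, 9.75).
  primal value c^T x* = 39.
Solving the dual: y* = (0, 0, 1).
  dual value b^T y* = 39.
Strong duality: c^T x* = b^T y*. Confirmed.

39


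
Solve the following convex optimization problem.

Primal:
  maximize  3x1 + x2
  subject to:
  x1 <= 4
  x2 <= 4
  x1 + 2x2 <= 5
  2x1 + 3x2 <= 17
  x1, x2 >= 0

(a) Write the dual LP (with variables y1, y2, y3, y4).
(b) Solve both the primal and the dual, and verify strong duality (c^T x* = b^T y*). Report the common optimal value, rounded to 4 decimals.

The standard primal-dual pair for 'max c^T x s.t. A x <= b, x >= 0' is:
  Dual:  min b^T y  s.t.  A^T y >= c,  y >= 0.

So the dual LP is:
  minimize  4y1 + 4y2 + 5y3 + 17y4
  subject to:
    y1 + y3 + 2y4 >= 3
    y2 + 2y3 + 3y4 >= 1
    y1, y2, y3, y4 >= 0

Solving the primal: x* = (4, 0.5).
  primal value c^T x* = 12.5.
Solving the dual: y* = (2.5, 0, 0.5, 0).
  dual value b^T y* = 12.5.
Strong duality: c^T x* = b^T y*. Confirmed.

12.5


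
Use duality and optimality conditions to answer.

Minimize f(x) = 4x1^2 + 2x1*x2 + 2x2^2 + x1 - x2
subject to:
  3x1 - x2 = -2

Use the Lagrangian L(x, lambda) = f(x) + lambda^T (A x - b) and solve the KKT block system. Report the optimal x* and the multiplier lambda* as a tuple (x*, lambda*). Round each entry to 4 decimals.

Form the Lagrangian:
  L(x, lambda) = (1/2) x^T Q x + c^T x + lambda^T (A x - b)
Stationarity (grad_x L = 0): Q x + c + A^T lambda = 0.
Primal feasibility: A x = b.

This gives the KKT block system:
  [ Q   A^T ] [ x     ]   [-c ]
  [ A    0  ] [ lambda ] = [ b ]

Solving the linear system:
  x*      = (-0.4643, 0.6071)
  lambda* = (0.5)
  f(x*)   = -0.0357

x* = (-0.4643, 0.6071), lambda* = (0.5)


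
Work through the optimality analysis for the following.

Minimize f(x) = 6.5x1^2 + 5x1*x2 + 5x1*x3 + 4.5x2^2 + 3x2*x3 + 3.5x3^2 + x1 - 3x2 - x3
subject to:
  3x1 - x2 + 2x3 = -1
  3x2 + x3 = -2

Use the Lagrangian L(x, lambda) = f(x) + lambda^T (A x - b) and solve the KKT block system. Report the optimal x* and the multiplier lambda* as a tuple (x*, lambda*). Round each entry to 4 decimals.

Form the Lagrangian:
  L(x, lambda) = (1/2) x^T Q x + c^T x + lambda^T (A x - b)
Stationarity (grad_x L = 0): Q x + c + A^T lambda = 0.
Primal feasibility: A x = b.

This gives the KKT block system:
  [ Q   A^T ] [ x     ]   [-c ]
  [ A    0  ] [ lambda ] = [ b ]

Solving the linear system:
  x*      = (-0.0555, -0.4523, -0.643)
  lambda* = (1.7326, 3.67)
  f(x*)   = 5.5085

x* = (-0.0555, -0.4523, -0.643), lambda* = (1.7326, 3.67)


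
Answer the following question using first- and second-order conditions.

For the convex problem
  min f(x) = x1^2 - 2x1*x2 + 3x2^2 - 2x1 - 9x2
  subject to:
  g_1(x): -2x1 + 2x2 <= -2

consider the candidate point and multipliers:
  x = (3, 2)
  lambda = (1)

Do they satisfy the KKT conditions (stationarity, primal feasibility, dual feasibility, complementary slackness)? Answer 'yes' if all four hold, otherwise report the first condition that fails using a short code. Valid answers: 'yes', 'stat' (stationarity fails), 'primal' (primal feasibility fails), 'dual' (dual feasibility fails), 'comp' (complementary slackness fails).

Gradient of f: grad f(x) = Q x + c = (0, -3)
Constraint values g_i(x) = a_i^T x - b_i:
  g_1((3, 2)) = 0
Stationarity residual: grad f(x) + sum_i lambda_i a_i = (-2, -1)
  -> stationarity FAILS
Primal feasibility (all g_i <= 0): OK
Dual feasibility (all lambda_i >= 0): OK
Complementary slackness (lambda_i * g_i(x) = 0 for all i): OK

Verdict: the first failing condition is stationarity -> stat.

stat


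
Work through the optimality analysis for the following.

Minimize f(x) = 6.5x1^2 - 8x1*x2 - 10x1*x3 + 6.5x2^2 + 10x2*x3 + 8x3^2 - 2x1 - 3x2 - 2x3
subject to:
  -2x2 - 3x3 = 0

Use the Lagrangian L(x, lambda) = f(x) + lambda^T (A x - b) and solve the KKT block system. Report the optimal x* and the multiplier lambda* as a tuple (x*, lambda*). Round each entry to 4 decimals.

Form the Lagrangian:
  L(x, lambda) = (1/2) x^T Q x + c^T x + lambda^T (A x - b)
Stationarity (grad_x L = 0): Q x + c + A^T lambda = 0.
Primal feasibility: A x = b.

This gives the KKT block system:
  [ Q   A^T ] [ x     ]   [-c ]
  [ A    0  ] [ lambda ] = [ b ]

Solving the linear system:
  x*      = (0.1828, 0.2819, -0.1879)
  lambda* = (-1.3385)
  f(x*)   = -0.4176

x* = (0.1828, 0.2819, -0.1879), lambda* = (-1.3385)


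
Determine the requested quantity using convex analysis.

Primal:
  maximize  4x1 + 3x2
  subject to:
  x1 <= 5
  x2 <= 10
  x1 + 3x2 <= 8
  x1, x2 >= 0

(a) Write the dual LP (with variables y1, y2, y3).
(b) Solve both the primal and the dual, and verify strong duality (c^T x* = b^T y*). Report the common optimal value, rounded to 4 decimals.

The standard primal-dual pair for 'max c^T x s.t. A x <= b, x >= 0' is:
  Dual:  min b^T y  s.t.  A^T y >= c,  y >= 0.

So the dual LP is:
  minimize  5y1 + 10y2 + 8y3
  subject to:
    y1 + y3 >= 4
    y2 + 3y3 >= 3
    y1, y2, y3 >= 0

Solving the primal: x* = (5, 1).
  primal value c^T x* = 23.
Solving the dual: y* = (3, 0, 1).
  dual value b^T y* = 23.
Strong duality: c^T x* = b^T y*. Confirmed.

23


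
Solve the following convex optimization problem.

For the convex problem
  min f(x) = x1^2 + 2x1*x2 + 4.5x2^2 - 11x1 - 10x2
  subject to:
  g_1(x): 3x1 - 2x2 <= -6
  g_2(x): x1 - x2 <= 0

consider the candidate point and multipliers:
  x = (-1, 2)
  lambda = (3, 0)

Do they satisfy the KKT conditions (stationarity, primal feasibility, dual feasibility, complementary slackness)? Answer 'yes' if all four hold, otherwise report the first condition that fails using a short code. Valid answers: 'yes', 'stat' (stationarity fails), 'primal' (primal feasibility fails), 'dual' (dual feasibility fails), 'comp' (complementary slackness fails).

Gradient of f: grad f(x) = Q x + c = (-9, 6)
Constraint values g_i(x) = a_i^T x - b_i:
  g_1((-1, 2)) = -1
  g_2((-1, 2)) = -3
Stationarity residual: grad f(x) + sum_i lambda_i a_i = (0, 0)
  -> stationarity OK
Primal feasibility (all g_i <= 0): OK
Dual feasibility (all lambda_i >= 0): OK
Complementary slackness (lambda_i * g_i(x) = 0 for all i): FAILS

Verdict: the first failing condition is complementary_slackness -> comp.

comp


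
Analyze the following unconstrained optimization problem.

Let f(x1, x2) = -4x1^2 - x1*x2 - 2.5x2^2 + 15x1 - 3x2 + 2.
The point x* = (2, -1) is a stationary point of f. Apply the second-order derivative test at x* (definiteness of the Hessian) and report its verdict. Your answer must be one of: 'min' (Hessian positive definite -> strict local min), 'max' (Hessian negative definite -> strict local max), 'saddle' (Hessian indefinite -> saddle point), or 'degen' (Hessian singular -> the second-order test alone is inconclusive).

Compute the Hessian H = grad^2 f:
  H = [[-8, -1], [-1, -5]]
Verify stationarity: grad f(x*) = H x* + g = (0, 0).
Eigenvalues of H: -8.3028, -4.6972.
Both eigenvalues < 0, so H is negative definite -> x* is a strict local max.

max


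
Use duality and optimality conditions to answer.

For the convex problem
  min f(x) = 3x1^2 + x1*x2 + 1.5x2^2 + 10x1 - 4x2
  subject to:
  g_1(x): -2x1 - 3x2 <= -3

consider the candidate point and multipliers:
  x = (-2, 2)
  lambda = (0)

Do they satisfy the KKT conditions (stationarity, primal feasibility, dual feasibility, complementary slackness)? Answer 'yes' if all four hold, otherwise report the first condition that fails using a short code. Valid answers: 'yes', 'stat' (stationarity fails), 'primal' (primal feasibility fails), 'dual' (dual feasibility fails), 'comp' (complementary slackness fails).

Gradient of f: grad f(x) = Q x + c = (0, 0)
Constraint values g_i(x) = a_i^T x - b_i:
  g_1((-2, 2)) = 1
Stationarity residual: grad f(x) + sum_i lambda_i a_i = (0, 0)
  -> stationarity OK
Primal feasibility (all g_i <= 0): FAILS
Dual feasibility (all lambda_i >= 0): OK
Complementary slackness (lambda_i * g_i(x) = 0 for all i): OK

Verdict: the first failing condition is primal_feasibility -> primal.

primal


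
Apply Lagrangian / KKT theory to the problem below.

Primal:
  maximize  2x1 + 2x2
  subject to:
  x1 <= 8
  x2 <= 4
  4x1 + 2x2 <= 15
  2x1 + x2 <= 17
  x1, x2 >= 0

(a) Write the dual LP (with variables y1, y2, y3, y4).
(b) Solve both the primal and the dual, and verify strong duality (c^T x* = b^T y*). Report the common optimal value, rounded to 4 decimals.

The standard primal-dual pair for 'max c^T x s.t. A x <= b, x >= 0' is:
  Dual:  min b^T y  s.t.  A^T y >= c,  y >= 0.

So the dual LP is:
  minimize  8y1 + 4y2 + 15y3 + 17y4
  subject to:
    y1 + 4y3 + 2y4 >= 2
    y2 + 2y3 + y4 >= 2
    y1, y2, y3, y4 >= 0

Solving the primal: x* = (1.75, 4).
  primal value c^T x* = 11.5.
Solving the dual: y* = (0, 1, 0.5, 0).
  dual value b^T y* = 11.5.
Strong duality: c^T x* = b^T y*. Confirmed.

11.5


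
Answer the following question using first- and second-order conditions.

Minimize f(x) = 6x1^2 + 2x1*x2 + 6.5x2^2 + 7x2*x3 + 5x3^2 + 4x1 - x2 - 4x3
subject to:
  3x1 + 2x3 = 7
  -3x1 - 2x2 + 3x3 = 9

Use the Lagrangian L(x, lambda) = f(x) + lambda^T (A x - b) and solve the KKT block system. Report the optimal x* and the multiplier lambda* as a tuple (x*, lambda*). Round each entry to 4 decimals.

Form the Lagrangian:
  L(x, lambda) = (1/2) x^T Q x + c^T x + lambda^T (A x - b)
Stationarity (grad_x L = 0): Q x + c + A^T lambda = 0.
Primal feasibility: A x = b.

This gives the KKT block system:
  [ Q   A^T ] [ x     ]   [-c ]
  [ A    0  ] [ lambda ] = [ b ]

Solving the linear system:
  x*      = (0.6175, -1.5657, 2.5737)
  lambda* = (-3.8112, -1.0516)
  f(x*)   = 14.9419

x* = (0.6175, -1.5657, 2.5737), lambda* = (-3.8112, -1.0516)


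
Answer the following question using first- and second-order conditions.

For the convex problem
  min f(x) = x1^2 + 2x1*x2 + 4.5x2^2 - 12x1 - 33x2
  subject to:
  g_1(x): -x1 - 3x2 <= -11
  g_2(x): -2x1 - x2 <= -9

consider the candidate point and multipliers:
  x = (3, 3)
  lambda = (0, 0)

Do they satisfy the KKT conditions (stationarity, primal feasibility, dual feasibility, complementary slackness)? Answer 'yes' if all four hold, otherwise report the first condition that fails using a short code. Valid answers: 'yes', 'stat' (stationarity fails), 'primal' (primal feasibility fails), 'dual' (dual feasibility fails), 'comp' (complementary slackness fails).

Gradient of f: grad f(x) = Q x + c = (0, 0)
Constraint values g_i(x) = a_i^T x - b_i:
  g_1((3, 3)) = -1
  g_2((3, 3)) = 0
Stationarity residual: grad f(x) + sum_i lambda_i a_i = (0, 0)
  -> stationarity OK
Primal feasibility (all g_i <= 0): OK
Dual feasibility (all lambda_i >= 0): OK
Complementary slackness (lambda_i * g_i(x) = 0 for all i): OK

Verdict: yes, KKT holds.

yes


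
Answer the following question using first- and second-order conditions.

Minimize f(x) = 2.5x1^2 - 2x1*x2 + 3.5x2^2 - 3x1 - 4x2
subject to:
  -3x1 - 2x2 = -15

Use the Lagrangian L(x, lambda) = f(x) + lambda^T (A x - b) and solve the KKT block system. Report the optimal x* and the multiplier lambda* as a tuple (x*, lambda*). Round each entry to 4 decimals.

Form the Lagrangian:
  L(x, lambda) = (1/2) x^T Q x + c^T x + lambda^T (A x - b)
Stationarity (grad_x L = 0): Q x + c + A^T lambda = 0.
Primal feasibility: A x = b.

This gives the KKT block system:
  [ Q   A^T ] [ x     ]   [-c ]
  [ A    0  ] [ lambda ] = [ b ]

Solving the linear system:
  x*      = (3.3925, 2.4112)
  lambda* = (3.0467)
  f(x*)   = 12.9393

x* = (3.3925, 2.4112), lambda* = (3.0467)


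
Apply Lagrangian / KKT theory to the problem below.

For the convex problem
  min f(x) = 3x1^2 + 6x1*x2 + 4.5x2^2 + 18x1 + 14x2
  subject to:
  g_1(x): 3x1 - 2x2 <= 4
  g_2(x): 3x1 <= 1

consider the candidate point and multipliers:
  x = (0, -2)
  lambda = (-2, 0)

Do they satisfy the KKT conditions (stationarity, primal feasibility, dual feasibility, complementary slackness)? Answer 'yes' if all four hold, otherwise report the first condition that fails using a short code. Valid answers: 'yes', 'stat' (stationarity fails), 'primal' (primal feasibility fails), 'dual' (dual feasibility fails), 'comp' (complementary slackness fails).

Gradient of f: grad f(x) = Q x + c = (6, -4)
Constraint values g_i(x) = a_i^T x - b_i:
  g_1((0, -2)) = 0
  g_2((0, -2)) = -1
Stationarity residual: grad f(x) + sum_i lambda_i a_i = (0, 0)
  -> stationarity OK
Primal feasibility (all g_i <= 0): OK
Dual feasibility (all lambda_i >= 0): FAILS
Complementary slackness (lambda_i * g_i(x) = 0 for all i): OK

Verdict: the first failing condition is dual_feasibility -> dual.

dual


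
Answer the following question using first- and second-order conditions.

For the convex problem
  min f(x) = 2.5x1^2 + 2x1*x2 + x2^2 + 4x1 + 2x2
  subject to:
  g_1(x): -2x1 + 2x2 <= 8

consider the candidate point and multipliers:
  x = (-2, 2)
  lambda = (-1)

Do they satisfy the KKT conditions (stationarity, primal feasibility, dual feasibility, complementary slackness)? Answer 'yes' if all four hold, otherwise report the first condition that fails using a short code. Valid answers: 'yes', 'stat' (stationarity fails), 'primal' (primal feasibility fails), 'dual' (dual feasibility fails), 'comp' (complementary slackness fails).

Gradient of f: grad f(x) = Q x + c = (-2, 2)
Constraint values g_i(x) = a_i^T x - b_i:
  g_1((-2, 2)) = 0
Stationarity residual: grad f(x) + sum_i lambda_i a_i = (0, 0)
  -> stationarity OK
Primal feasibility (all g_i <= 0): OK
Dual feasibility (all lambda_i >= 0): FAILS
Complementary slackness (lambda_i * g_i(x) = 0 for all i): OK

Verdict: the first failing condition is dual_feasibility -> dual.

dual


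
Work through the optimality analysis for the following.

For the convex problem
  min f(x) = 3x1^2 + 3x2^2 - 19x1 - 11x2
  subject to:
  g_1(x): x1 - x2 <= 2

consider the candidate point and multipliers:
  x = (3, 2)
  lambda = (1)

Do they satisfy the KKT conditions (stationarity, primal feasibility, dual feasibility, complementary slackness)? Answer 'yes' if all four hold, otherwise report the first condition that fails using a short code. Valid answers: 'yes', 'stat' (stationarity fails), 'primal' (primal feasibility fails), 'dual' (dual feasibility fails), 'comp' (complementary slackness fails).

Gradient of f: grad f(x) = Q x + c = (-1, 1)
Constraint values g_i(x) = a_i^T x - b_i:
  g_1((3, 2)) = -1
Stationarity residual: grad f(x) + sum_i lambda_i a_i = (0, 0)
  -> stationarity OK
Primal feasibility (all g_i <= 0): OK
Dual feasibility (all lambda_i >= 0): OK
Complementary slackness (lambda_i * g_i(x) = 0 for all i): FAILS

Verdict: the first failing condition is complementary_slackness -> comp.

comp


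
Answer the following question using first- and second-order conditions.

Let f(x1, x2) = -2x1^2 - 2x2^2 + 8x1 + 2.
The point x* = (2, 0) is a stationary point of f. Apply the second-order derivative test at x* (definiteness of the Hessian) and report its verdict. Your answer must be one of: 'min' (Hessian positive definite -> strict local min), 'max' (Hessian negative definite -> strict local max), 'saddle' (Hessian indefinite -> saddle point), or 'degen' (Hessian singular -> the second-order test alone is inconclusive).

Compute the Hessian H = grad^2 f:
  H = [[-4, 0], [0, -4]]
Verify stationarity: grad f(x*) = H x* + g = (0, 0).
Eigenvalues of H: -4, -4.
Both eigenvalues < 0, so H is negative definite -> x* is a strict local max.

max


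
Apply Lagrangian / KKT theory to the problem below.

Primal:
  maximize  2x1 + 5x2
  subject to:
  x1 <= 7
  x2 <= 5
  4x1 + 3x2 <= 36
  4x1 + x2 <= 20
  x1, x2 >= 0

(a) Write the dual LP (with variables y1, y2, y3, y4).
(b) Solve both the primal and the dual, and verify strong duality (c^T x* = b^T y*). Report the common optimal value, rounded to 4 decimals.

The standard primal-dual pair for 'max c^T x s.t. A x <= b, x >= 0' is:
  Dual:  min b^T y  s.t.  A^T y >= c,  y >= 0.

So the dual LP is:
  minimize  7y1 + 5y2 + 36y3 + 20y4
  subject to:
    y1 + 4y3 + 4y4 >= 2
    y2 + 3y3 + y4 >= 5
    y1, y2, y3, y4 >= 0

Solving the primal: x* = (3.75, 5).
  primal value c^T x* = 32.5.
Solving the dual: y* = (0, 4.5, 0, 0.5).
  dual value b^T y* = 32.5.
Strong duality: c^T x* = b^T y*. Confirmed.

32.5


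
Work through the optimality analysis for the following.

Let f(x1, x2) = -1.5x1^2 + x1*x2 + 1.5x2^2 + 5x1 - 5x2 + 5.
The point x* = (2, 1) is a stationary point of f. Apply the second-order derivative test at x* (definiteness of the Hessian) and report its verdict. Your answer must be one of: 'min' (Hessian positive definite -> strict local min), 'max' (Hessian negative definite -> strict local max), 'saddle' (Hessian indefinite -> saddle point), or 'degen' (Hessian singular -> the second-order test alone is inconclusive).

Compute the Hessian H = grad^2 f:
  H = [[-3, 1], [1, 3]]
Verify stationarity: grad f(x*) = H x* + g = (0, 0).
Eigenvalues of H: -3.1623, 3.1623.
Eigenvalues have mixed signs, so H is indefinite -> x* is a saddle point.

saddle


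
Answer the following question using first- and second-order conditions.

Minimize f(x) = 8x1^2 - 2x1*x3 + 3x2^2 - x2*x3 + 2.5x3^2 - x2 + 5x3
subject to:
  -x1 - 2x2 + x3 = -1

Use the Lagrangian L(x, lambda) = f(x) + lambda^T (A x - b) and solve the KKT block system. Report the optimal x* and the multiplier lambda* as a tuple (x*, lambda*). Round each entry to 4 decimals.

Form the Lagrangian:
  L(x, lambda) = (1/2) x^T Q x + c^T x + lambda^T (A x - b)
Stationarity (grad_x L = 0): Q x + c + A^T lambda = 0.
Primal feasibility: A x = b.

This gives the KKT block system:
  [ Q   A^T ] [ x     ]   [-c ]
  [ A    0  ] [ lambda ] = [ b ]

Solving the linear system:
  x*      = (-0.1261, 0.0287, -1.0688)
  lambda* = (0.1203)
  f(x*)   = -2.6261

x* = (-0.1261, 0.0287, -1.0688), lambda* = (0.1203)


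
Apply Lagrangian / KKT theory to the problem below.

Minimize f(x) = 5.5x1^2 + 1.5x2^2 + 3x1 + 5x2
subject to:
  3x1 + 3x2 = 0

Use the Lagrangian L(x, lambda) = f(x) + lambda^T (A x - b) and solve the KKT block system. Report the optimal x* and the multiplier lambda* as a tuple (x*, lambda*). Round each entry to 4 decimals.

Form the Lagrangian:
  L(x, lambda) = (1/2) x^T Q x + c^T x + lambda^T (A x - b)
Stationarity (grad_x L = 0): Q x + c + A^T lambda = 0.
Primal feasibility: A x = b.

This gives the KKT block system:
  [ Q   A^T ] [ x     ]   [-c ]
  [ A    0  ] [ lambda ] = [ b ]

Solving the linear system:
  x*      = (0.1429, -0.1429)
  lambda* = (-1.5238)
  f(x*)   = -0.1429

x* = (0.1429, -0.1429), lambda* = (-1.5238)


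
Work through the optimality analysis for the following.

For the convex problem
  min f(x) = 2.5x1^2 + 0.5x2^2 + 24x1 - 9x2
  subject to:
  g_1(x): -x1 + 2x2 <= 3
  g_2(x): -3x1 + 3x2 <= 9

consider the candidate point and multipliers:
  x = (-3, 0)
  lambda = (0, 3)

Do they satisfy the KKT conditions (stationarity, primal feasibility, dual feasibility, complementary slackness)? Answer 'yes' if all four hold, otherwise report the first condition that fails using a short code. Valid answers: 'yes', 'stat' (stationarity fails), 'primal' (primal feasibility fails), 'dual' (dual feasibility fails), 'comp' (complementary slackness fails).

Gradient of f: grad f(x) = Q x + c = (9, -9)
Constraint values g_i(x) = a_i^T x - b_i:
  g_1((-3, 0)) = 0
  g_2((-3, 0)) = 0
Stationarity residual: grad f(x) + sum_i lambda_i a_i = (0, 0)
  -> stationarity OK
Primal feasibility (all g_i <= 0): OK
Dual feasibility (all lambda_i >= 0): OK
Complementary slackness (lambda_i * g_i(x) = 0 for all i): OK

Verdict: yes, KKT holds.

yes


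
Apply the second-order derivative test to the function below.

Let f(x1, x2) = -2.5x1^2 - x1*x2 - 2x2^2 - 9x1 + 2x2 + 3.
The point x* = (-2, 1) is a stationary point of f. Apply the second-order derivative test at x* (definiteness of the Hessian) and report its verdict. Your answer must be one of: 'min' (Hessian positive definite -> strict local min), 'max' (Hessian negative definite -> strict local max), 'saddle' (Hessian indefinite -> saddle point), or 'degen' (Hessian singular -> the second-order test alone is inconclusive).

Compute the Hessian H = grad^2 f:
  H = [[-5, -1], [-1, -4]]
Verify stationarity: grad f(x*) = H x* + g = (0, 0).
Eigenvalues of H: -5.618, -3.382.
Both eigenvalues < 0, so H is negative definite -> x* is a strict local max.

max


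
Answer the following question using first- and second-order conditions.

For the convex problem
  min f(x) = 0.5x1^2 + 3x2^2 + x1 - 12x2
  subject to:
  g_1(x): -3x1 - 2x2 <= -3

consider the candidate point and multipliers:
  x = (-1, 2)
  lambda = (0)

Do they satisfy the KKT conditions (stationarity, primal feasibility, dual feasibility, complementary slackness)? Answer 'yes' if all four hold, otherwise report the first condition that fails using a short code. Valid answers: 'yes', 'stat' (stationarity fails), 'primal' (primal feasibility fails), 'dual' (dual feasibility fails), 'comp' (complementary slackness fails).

Gradient of f: grad f(x) = Q x + c = (0, 0)
Constraint values g_i(x) = a_i^T x - b_i:
  g_1((-1, 2)) = 2
Stationarity residual: grad f(x) + sum_i lambda_i a_i = (0, 0)
  -> stationarity OK
Primal feasibility (all g_i <= 0): FAILS
Dual feasibility (all lambda_i >= 0): OK
Complementary slackness (lambda_i * g_i(x) = 0 for all i): OK

Verdict: the first failing condition is primal_feasibility -> primal.

primal


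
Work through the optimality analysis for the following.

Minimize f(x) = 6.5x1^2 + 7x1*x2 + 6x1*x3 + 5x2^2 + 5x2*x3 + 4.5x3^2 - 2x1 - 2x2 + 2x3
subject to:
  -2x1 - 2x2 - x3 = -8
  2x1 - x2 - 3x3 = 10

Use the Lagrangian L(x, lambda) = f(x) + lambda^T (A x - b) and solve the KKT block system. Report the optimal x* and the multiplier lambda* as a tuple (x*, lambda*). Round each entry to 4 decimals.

Form the Lagrangian:
  L(x, lambda) = (1/2) x^T Q x + c^T x + lambda^T (A x - b)
Stationarity (grad_x L = 0): Q x + c + A^T lambda = 0.
Primal feasibility: A x = b.

This gives the KKT block system:
  [ Q   A^T ] [ x     ]   [-c ]
  [ A    0  ] [ lambda ] = [ b ]

Solving the linear system:
  x*      = (2.7126, 2.4598, -2.3448)
  lambda* = (16.023, -2.1839)
  f(x*)   = 67.4943

x* = (2.7126, 2.4598, -2.3448), lambda* = (16.023, -2.1839)


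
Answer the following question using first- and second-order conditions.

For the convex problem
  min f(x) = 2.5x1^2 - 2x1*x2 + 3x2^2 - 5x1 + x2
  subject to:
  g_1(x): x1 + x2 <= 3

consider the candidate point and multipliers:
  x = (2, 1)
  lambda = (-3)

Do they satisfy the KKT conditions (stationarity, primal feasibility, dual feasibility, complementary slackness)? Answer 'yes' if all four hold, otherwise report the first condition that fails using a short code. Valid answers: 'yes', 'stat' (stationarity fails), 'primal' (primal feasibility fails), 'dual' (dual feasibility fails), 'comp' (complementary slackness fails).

Gradient of f: grad f(x) = Q x + c = (3, 3)
Constraint values g_i(x) = a_i^T x - b_i:
  g_1((2, 1)) = 0
Stationarity residual: grad f(x) + sum_i lambda_i a_i = (0, 0)
  -> stationarity OK
Primal feasibility (all g_i <= 0): OK
Dual feasibility (all lambda_i >= 0): FAILS
Complementary slackness (lambda_i * g_i(x) = 0 for all i): OK

Verdict: the first failing condition is dual_feasibility -> dual.

dual


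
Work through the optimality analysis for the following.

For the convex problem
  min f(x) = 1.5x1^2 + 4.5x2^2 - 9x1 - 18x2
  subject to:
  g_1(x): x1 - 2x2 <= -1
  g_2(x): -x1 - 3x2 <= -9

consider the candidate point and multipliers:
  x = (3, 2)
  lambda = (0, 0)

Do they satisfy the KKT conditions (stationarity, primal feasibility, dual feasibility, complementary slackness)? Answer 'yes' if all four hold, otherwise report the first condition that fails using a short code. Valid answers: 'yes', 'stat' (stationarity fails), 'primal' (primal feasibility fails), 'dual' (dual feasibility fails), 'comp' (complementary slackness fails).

Gradient of f: grad f(x) = Q x + c = (0, 0)
Constraint values g_i(x) = a_i^T x - b_i:
  g_1((3, 2)) = 0
  g_2((3, 2)) = 0
Stationarity residual: grad f(x) + sum_i lambda_i a_i = (0, 0)
  -> stationarity OK
Primal feasibility (all g_i <= 0): OK
Dual feasibility (all lambda_i >= 0): OK
Complementary slackness (lambda_i * g_i(x) = 0 for all i): OK

Verdict: yes, KKT holds.

yes


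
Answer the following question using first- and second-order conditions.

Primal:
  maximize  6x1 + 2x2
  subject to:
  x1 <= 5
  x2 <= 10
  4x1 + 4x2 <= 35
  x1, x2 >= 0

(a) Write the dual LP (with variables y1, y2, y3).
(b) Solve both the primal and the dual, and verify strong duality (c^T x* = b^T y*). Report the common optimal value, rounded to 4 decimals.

The standard primal-dual pair for 'max c^T x s.t. A x <= b, x >= 0' is:
  Dual:  min b^T y  s.t.  A^T y >= c,  y >= 0.

So the dual LP is:
  minimize  5y1 + 10y2 + 35y3
  subject to:
    y1 + 4y3 >= 6
    y2 + 4y3 >= 2
    y1, y2, y3 >= 0

Solving the primal: x* = (5, 3.75).
  primal value c^T x* = 37.5.
Solving the dual: y* = (4, 0, 0.5).
  dual value b^T y* = 37.5.
Strong duality: c^T x* = b^T y*. Confirmed.

37.5


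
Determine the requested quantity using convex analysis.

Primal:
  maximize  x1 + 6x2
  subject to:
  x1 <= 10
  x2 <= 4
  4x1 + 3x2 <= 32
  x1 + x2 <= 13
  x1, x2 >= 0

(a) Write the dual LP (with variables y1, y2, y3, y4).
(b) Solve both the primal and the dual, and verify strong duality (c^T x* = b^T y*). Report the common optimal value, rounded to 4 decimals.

The standard primal-dual pair for 'max c^T x s.t. A x <= b, x >= 0' is:
  Dual:  min b^T y  s.t.  A^T y >= c,  y >= 0.

So the dual LP is:
  minimize  10y1 + 4y2 + 32y3 + 13y4
  subject to:
    y1 + 4y3 + y4 >= 1
    y2 + 3y3 + y4 >= 6
    y1, y2, y3, y4 >= 0

Solving the primal: x* = (5, 4).
  primal value c^T x* = 29.
Solving the dual: y* = (0, 5.25, 0.25, 0).
  dual value b^T y* = 29.
Strong duality: c^T x* = b^T y*. Confirmed.

29


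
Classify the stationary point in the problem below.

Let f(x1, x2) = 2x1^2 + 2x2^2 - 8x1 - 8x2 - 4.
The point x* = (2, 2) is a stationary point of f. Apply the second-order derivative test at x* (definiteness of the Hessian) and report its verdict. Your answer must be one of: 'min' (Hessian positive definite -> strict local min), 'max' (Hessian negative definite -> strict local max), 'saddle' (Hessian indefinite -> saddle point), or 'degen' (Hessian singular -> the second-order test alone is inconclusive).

Compute the Hessian H = grad^2 f:
  H = [[4, 0], [0, 4]]
Verify stationarity: grad f(x*) = H x* + g = (0, 0).
Eigenvalues of H: 4, 4.
Both eigenvalues > 0, so H is positive definite -> x* is a strict local min.

min


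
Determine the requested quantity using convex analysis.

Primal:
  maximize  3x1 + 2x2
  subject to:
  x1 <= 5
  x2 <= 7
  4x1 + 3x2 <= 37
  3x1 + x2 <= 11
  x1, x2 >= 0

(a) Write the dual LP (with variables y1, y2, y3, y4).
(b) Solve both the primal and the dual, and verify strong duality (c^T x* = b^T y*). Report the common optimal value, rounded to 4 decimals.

The standard primal-dual pair for 'max c^T x s.t. A x <= b, x >= 0' is:
  Dual:  min b^T y  s.t.  A^T y >= c,  y >= 0.

So the dual LP is:
  minimize  5y1 + 7y2 + 37y3 + 11y4
  subject to:
    y1 + 4y3 + 3y4 >= 3
    y2 + 3y3 + y4 >= 2
    y1, y2, y3, y4 >= 0

Solving the primal: x* = (1.3333, 7).
  primal value c^T x* = 18.
Solving the dual: y* = (0, 1, 0, 1).
  dual value b^T y* = 18.
Strong duality: c^T x* = b^T y*. Confirmed.

18


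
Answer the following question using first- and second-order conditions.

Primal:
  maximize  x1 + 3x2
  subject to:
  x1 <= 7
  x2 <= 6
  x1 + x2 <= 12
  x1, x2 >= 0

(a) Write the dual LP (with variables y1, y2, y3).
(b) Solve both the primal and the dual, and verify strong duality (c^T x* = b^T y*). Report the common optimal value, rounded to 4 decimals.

The standard primal-dual pair for 'max c^T x s.t. A x <= b, x >= 0' is:
  Dual:  min b^T y  s.t.  A^T y >= c,  y >= 0.

So the dual LP is:
  minimize  7y1 + 6y2 + 12y3
  subject to:
    y1 + y3 >= 1
    y2 + y3 >= 3
    y1, y2, y3 >= 0

Solving the primal: x* = (6, 6).
  primal value c^T x* = 24.
Solving the dual: y* = (0, 2, 1).
  dual value b^T y* = 24.
Strong duality: c^T x* = b^T y*. Confirmed.

24


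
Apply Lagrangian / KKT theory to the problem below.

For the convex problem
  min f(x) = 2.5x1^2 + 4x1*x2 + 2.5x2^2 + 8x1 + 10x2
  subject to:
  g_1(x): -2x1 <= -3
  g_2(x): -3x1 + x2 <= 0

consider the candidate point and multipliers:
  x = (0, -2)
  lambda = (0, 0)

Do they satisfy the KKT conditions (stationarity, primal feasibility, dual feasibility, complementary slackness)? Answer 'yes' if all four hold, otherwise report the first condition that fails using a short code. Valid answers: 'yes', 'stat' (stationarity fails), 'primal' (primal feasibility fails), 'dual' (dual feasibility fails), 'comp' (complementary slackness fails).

Gradient of f: grad f(x) = Q x + c = (0, 0)
Constraint values g_i(x) = a_i^T x - b_i:
  g_1((0, -2)) = 3
  g_2((0, -2)) = -2
Stationarity residual: grad f(x) + sum_i lambda_i a_i = (0, 0)
  -> stationarity OK
Primal feasibility (all g_i <= 0): FAILS
Dual feasibility (all lambda_i >= 0): OK
Complementary slackness (lambda_i * g_i(x) = 0 for all i): OK

Verdict: the first failing condition is primal_feasibility -> primal.

primal
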